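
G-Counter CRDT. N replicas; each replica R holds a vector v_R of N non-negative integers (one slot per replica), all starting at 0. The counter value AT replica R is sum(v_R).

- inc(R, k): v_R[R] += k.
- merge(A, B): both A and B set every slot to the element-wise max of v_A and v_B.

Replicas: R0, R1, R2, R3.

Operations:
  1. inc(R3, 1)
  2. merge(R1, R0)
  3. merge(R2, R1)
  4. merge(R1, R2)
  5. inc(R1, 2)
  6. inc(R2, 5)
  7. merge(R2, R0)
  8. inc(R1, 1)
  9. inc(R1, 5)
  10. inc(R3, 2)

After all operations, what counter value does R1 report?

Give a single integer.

Op 1: inc R3 by 1 -> R3=(0,0,0,1) value=1
Op 2: merge R1<->R0 -> R1=(0,0,0,0) R0=(0,0,0,0)
Op 3: merge R2<->R1 -> R2=(0,0,0,0) R1=(0,0,0,0)
Op 4: merge R1<->R2 -> R1=(0,0,0,0) R2=(0,0,0,0)
Op 5: inc R1 by 2 -> R1=(0,2,0,0) value=2
Op 6: inc R2 by 5 -> R2=(0,0,5,0) value=5
Op 7: merge R2<->R0 -> R2=(0,0,5,0) R0=(0,0,5,0)
Op 8: inc R1 by 1 -> R1=(0,3,0,0) value=3
Op 9: inc R1 by 5 -> R1=(0,8,0,0) value=8
Op 10: inc R3 by 2 -> R3=(0,0,0,3) value=3

Answer: 8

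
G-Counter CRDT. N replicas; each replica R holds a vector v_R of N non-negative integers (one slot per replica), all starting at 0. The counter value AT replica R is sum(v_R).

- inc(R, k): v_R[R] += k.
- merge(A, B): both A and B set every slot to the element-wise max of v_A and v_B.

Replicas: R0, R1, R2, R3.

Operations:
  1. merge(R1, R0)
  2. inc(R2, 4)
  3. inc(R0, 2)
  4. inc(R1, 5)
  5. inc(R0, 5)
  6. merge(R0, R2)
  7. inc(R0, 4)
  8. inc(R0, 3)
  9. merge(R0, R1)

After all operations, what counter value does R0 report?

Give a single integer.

Answer: 23

Derivation:
Op 1: merge R1<->R0 -> R1=(0,0,0,0) R0=(0,0,0,0)
Op 2: inc R2 by 4 -> R2=(0,0,4,0) value=4
Op 3: inc R0 by 2 -> R0=(2,0,0,0) value=2
Op 4: inc R1 by 5 -> R1=(0,5,0,0) value=5
Op 5: inc R0 by 5 -> R0=(7,0,0,0) value=7
Op 6: merge R0<->R2 -> R0=(7,0,4,0) R2=(7,0,4,0)
Op 7: inc R0 by 4 -> R0=(11,0,4,0) value=15
Op 8: inc R0 by 3 -> R0=(14,0,4,0) value=18
Op 9: merge R0<->R1 -> R0=(14,5,4,0) R1=(14,5,4,0)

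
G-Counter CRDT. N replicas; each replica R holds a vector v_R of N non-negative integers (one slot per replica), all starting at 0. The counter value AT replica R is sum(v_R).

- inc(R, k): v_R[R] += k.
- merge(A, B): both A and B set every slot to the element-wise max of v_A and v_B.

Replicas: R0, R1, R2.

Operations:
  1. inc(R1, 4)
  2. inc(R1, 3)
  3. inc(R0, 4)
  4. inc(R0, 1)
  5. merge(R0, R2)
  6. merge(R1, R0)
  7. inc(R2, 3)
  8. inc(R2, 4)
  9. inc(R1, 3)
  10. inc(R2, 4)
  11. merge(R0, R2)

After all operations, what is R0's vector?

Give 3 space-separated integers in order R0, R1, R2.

Answer: 5 7 11

Derivation:
Op 1: inc R1 by 4 -> R1=(0,4,0) value=4
Op 2: inc R1 by 3 -> R1=(0,7,0) value=7
Op 3: inc R0 by 4 -> R0=(4,0,0) value=4
Op 4: inc R0 by 1 -> R0=(5,0,0) value=5
Op 5: merge R0<->R2 -> R0=(5,0,0) R2=(5,0,0)
Op 6: merge R1<->R0 -> R1=(5,7,0) R0=(5,7,0)
Op 7: inc R2 by 3 -> R2=(5,0,3) value=8
Op 8: inc R2 by 4 -> R2=(5,0,7) value=12
Op 9: inc R1 by 3 -> R1=(5,10,0) value=15
Op 10: inc R2 by 4 -> R2=(5,0,11) value=16
Op 11: merge R0<->R2 -> R0=(5,7,11) R2=(5,7,11)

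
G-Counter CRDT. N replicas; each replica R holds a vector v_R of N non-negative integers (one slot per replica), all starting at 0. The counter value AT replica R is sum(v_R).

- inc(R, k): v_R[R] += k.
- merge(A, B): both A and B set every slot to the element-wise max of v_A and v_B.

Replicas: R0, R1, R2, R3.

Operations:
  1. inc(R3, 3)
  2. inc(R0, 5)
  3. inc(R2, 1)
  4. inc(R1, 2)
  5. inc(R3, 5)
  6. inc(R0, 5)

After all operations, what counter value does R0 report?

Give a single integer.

Answer: 10

Derivation:
Op 1: inc R3 by 3 -> R3=(0,0,0,3) value=3
Op 2: inc R0 by 5 -> R0=(5,0,0,0) value=5
Op 3: inc R2 by 1 -> R2=(0,0,1,0) value=1
Op 4: inc R1 by 2 -> R1=(0,2,0,0) value=2
Op 5: inc R3 by 5 -> R3=(0,0,0,8) value=8
Op 6: inc R0 by 5 -> R0=(10,0,0,0) value=10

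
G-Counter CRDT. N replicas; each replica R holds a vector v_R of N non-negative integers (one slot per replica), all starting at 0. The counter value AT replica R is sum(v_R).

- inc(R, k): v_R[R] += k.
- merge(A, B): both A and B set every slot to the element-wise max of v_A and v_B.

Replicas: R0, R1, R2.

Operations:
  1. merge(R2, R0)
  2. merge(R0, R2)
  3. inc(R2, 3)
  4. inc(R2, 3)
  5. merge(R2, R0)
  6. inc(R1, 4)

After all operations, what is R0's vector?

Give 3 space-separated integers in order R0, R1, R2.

Op 1: merge R2<->R0 -> R2=(0,0,0) R0=(0,0,0)
Op 2: merge R0<->R2 -> R0=(0,0,0) R2=(0,0,0)
Op 3: inc R2 by 3 -> R2=(0,0,3) value=3
Op 4: inc R2 by 3 -> R2=(0,0,6) value=6
Op 5: merge R2<->R0 -> R2=(0,0,6) R0=(0,0,6)
Op 6: inc R1 by 4 -> R1=(0,4,0) value=4

Answer: 0 0 6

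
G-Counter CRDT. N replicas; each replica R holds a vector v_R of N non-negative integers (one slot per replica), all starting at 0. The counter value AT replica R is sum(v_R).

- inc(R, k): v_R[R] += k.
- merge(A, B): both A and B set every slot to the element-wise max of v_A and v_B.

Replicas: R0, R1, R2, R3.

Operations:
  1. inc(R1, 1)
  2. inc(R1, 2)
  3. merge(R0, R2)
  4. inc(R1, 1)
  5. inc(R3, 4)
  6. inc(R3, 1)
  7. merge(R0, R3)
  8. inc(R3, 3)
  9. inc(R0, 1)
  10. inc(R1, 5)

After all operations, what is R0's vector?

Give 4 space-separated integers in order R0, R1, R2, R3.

Answer: 1 0 0 5

Derivation:
Op 1: inc R1 by 1 -> R1=(0,1,0,0) value=1
Op 2: inc R1 by 2 -> R1=(0,3,0,0) value=3
Op 3: merge R0<->R2 -> R0=(0,0,0,0) R2=(0,0,0,0)
Op 4: inc R1 by 1 -> R1=(0,4,0,0) value=4
Op 5: inc R3 by 4 -> R3=(0,0,0,4) value=4
Op 6: inc R3 by 1 -> R3=(0,0,0,5) value=5
Op 7: merge R0<->R3 -> R0=(0,0,0,5) R3=(0,0,0,5)
Op 8: inc R3 by 3 -> R3=(0,0,0,8) value=8
Op 9: inc R0 by 1 -> R0=(1,0,0,5) value=6
Op 10: inc R1 by 5 -> R1=(0,9,0,0) value=9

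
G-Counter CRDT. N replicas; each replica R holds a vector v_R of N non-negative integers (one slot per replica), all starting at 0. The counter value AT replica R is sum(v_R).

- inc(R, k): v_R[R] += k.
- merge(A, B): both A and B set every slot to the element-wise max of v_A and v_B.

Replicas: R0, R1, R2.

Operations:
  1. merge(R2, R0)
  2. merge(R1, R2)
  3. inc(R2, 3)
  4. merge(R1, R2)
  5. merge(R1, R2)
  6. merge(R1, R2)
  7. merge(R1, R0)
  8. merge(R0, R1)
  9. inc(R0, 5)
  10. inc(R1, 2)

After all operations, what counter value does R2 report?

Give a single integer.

Answer: 3

Derivation:
Op 1: merge R2<->R0 -> R2=(0,0,0) R0=(0,0,0)
Op 2: merge R1<->R2 -> R1=(0,0,0) R2=(0,0,0)
Op 3: inc R2 by 3 -> R2=(0,0,3) value=3
Op 4: merge R1<->R2 -> R1=(0,0,3) R2=(0,0,3)
Op 5: merge R1<->R2 -> R1=(0,0,3) R2=(0,0,3)
Op 6: merge R1<->R2 -> R1=(0,0,3) R2=(0,0,3)
Op 7: merge R1<->R0 -> R1=(0,0,3) R0=(0,0,3)
Op 8: merge R0<->R1 -> R0=(0,0,3) R1=(0,0,3)
Op 9: inc R0 by 5 -> R0=(5,0,3) value=8
Op 10: inc R1 by 2 -> R1=(0,2,3) value=5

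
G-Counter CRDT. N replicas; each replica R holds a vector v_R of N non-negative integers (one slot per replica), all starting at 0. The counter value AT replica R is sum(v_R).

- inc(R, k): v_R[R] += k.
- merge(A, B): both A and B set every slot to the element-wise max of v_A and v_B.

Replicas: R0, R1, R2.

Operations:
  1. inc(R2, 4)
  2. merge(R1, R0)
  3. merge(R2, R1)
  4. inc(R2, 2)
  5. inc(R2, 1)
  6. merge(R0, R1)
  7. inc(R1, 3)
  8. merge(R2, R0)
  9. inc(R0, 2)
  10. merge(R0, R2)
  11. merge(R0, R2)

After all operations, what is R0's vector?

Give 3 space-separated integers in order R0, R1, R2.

Answer: 2 0 7

Derivation:
Op 1: inc R2 by 4 -> R2=(0,0,4) value=4
Op 2: merge R1<->R0 -> R1=(0,0,0) R0=(0,0,0)
Op 3: merge R2<->R1 -> R2=(0,0,4) R1=(0,0,4)
Op 4: inc R2 by 2 -> R2=(0,0,6) value=6
Op 5: inc R2 by 1 -> R2=(0,0,7) value=7
Op 6: merge R0<->R1 -> R0=(0,0,4) R1=(0,0,4)
Op 7: inc R1 by 3 -> R1=(0,3,4) value=7
Op 8: merge R2<->R0 -> R2=(0,0,7) R0=(0,0,7)
Op 9: inc R0 by 2 -> R0=(2,0,7) value=9
Op 10: merge R0<->R2 -> R0=(2,0,7) R2=(2,0,7)
Op 11: merge R0<->R2 -> R0=(2,0,7) R2=(2,0,7)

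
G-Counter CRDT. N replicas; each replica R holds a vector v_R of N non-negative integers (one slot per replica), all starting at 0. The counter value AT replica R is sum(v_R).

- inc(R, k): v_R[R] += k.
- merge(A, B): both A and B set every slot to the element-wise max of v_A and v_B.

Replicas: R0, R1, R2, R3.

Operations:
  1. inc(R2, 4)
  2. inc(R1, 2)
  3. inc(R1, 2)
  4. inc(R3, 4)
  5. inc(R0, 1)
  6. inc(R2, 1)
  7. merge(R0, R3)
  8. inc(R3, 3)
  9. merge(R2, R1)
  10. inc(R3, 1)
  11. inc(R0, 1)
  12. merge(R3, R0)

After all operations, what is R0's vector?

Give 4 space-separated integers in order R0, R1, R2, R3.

Answer: 2 0 0 8

Derivation:
Op 1: inc R2 by 4 -> R2=(0,0,4,0) value=4
Op 2: inc R1 by 2 -> R1=(0,2,0,0) value=2
Op 3: inc R1 by 2 -> R1=(0,4,0,0) value=4
Op 4: inc R3 by 4 -> R3=(0,0,0,4) value=4
Op 5: inc R0 by 1 -> R0=(1,0,0,0) value=1
Op 6: inc R2 by 1 -> R2=(0,0,5,0) value=5
Op 7: merge R0<->R3 -> R0=(1,0,0,4) R3=(1,0,0,4)
Op 8: inc R3 by 3 -> R3=(1,0,0,7) value=8
Op 9: merge R2<->R1 -> R2=(0,4,5,0) R1=(0,4,5,0)
Op 10: inc R3 by 1 -> R3=(1,0,0,8) value=9
Op 11: inc R0 by 1 -> R0=(2,0,0,4) value=6
Op 12: merge R3<->R0 -> R3=(2,0,0,8) R0=(2,0,0,8)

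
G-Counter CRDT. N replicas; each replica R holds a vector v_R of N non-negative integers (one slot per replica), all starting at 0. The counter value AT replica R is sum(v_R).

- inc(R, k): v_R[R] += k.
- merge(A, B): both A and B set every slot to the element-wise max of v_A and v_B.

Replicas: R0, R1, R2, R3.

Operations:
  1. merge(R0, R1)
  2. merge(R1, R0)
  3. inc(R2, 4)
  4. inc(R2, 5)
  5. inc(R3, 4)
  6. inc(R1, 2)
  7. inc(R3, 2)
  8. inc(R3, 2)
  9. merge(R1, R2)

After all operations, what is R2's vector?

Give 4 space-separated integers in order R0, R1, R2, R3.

Answer: 0 2 9 0

Derivation:
Op 1: merge R0<->R1 -> R0=(0,0,0,0) R1=(0,0,0,0)
Op 2: merge R1<->R0 -> R1=(0,0,0,0) R0=(0,0,0,0)
Op 3: inc R2 by 4 -> R2=(0,0,4,0) value=4
Op 4: inc R2 by 5 -> R2=(0,0,9,0) value=9
Op 5: inc R3 by 4 -> R3=(0,0,0,4) value=4
Op 6: inc R1 by 2 -> R1=(0,2,0,0) value=2
Op 7: inc R3 by 2 -> R3=(0,0,0,6) value=6
Op 8: inc R3 by 2 -> R3=(0,0,0,8) value=8
Op 9: merge R1<->R2 -> R1=(0,2,9,0) R2=(0,2,9,0)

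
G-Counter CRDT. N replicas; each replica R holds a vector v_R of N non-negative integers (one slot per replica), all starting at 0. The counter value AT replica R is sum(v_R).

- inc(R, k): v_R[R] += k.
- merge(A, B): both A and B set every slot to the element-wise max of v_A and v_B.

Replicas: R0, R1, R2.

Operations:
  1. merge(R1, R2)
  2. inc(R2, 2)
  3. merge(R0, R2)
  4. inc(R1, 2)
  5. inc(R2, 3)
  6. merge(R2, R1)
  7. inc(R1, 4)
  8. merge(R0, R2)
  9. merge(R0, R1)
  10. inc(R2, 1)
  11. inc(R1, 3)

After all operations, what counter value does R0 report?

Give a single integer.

Op 1: merge R1<->R2 -> R1=(0,0,0) R2=(0,0,0)
Op 2: inc R2 by 2 -> R2=(0,0,2) value=2
Op 3: merge R0<->R2 -> R0=(0,0,2) R2=(0,0,2)
Op 4: inc R1 by 2 -> R1=(0,2,0) value=2
Op 5: inc R2 by 3 -> R2=(0,0,5) value=5
Op 6: merge R2<->R1 -> R2=(0,2,5) R1=(0,2,5)
Op 7: inc R1 by 4 -> R1=(0,6,5) value=11
Op 8: merge R0<->R2 -> R0=(0,2,5) R2=(0,2,5)
Op 9: merge R0<->R1 -> R0=(0,6,5) R1=(0,6,5)
Op 10: inc R2 by 1 -> R2=(0,2,6) value=8
Op 11: inc R1 by 3 -> R1=(0,9,5) value=14

Answer: 11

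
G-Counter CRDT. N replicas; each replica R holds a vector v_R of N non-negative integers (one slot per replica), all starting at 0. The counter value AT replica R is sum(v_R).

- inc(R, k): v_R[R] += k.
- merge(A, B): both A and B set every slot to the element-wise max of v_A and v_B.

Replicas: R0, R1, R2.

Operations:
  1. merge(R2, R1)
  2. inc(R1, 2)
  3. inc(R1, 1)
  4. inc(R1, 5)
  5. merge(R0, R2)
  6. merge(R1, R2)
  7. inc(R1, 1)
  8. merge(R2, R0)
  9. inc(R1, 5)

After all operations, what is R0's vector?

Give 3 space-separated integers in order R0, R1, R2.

Op 1: merge R2<->R1 -> R2=(0,0,0) R1=(0,0,0)
Op 2: inc R1 by 2 -> R1=(0,2,0) value=2
Op 3: inc R1 by 1 -> R1=(0,3,0) value=3
Op 4: inc R1 by 5 -> R1=(0,8,0) value=8
Op 5: merge R0<->R2 -> R0=(0,0,0) R2=(0,0,0)
Op 6: merge R1<->R2 -> R1=(0,8,0) R2=(0,8,0)
Op 7: inc R1 by 1 -> R1=(0,9,0) value=9
Op 8: merge R2<->R0 -> R2=(0,8,0) R0=(0,8,0)
Op 9: inc R1 by 5 -> R1=(0,14,0) value=14

Answer: 0 8 0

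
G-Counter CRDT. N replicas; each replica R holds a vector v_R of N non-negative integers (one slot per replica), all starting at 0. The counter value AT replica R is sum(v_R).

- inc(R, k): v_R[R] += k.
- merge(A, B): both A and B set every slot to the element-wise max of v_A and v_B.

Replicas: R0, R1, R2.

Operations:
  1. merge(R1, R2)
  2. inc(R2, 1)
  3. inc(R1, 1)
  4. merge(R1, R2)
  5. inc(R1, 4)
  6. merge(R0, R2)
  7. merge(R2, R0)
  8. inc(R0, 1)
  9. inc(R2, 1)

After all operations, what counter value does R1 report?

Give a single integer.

Op 1: merge R1<->R2 -> R1=(0,0,0) R2=(0,0,0)
Op 2: inc R2 by 1 -> R2=(0,0,1) value=1
Op 3: inc R1 by 1 -> R1=(0,1,0) value=1
Op 4: merge R1<->R2 -> R1=(0,1,1) R2=(0,1,1)
Op 5: inc R1 by 4 -> R1=(0,5,1) value=6
Op 6: merge R0<->R2 -> R0=(0,1,1) R2=(0,1,1)
Op 7: merge R2<->R0 -> R2=(0,1,1) R0=(0,1,1)
Op 8: inc R0 by 1 -> R0=(1,1,1) value=3
Op 9: inc R2 by 1 -> R2=(0,1,2) value=3

Answer: 6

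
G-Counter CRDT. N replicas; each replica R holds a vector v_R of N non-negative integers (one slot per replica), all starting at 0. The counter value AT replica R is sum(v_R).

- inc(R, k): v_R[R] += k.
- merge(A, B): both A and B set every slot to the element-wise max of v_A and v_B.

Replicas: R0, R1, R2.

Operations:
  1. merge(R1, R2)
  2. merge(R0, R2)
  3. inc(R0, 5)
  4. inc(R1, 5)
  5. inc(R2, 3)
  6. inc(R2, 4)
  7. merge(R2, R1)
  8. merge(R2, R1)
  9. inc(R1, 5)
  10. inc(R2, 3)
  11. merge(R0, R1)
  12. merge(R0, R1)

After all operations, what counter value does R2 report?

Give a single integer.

Answer: 15

Derivation:
Op 1: merge R1<->R2 -> R1=(0,0,0) R2=(0,0,0)
Op 2: merge R0<->R2 -> R0=(0,0,0) R2=(0,0,0)
Op 3: inc R0 by 5 -> R0=(5,0,0) value=5
Op 4: inc R1 by 5 -> R1=(0,5,0) value=5
Op 5: inc R2 by 3 -> R2=(0,0,3) value=3
Op 6: inc R2 by 4 -> R2=(0,0,7) value=7
Op 7: merge R2<->R1 -> R2=(0,5,7) R1=(0,5,7)
Op 8: merge R2<->R1 -> R2=(0,5,7) R1=(0,5,7)
Op 9: inc R1 by 5 -> R1=(0,10,7) value=17
Op 10: inc R2 by 3 -> R2=(0,5,10) value=15
Op 11: merge R0<->R1 -> R0=(5,10,7) R1=(5,10,7)
Op 12: merge R0<->R1 -> R0=(5,10,7) R1=(5,10,7)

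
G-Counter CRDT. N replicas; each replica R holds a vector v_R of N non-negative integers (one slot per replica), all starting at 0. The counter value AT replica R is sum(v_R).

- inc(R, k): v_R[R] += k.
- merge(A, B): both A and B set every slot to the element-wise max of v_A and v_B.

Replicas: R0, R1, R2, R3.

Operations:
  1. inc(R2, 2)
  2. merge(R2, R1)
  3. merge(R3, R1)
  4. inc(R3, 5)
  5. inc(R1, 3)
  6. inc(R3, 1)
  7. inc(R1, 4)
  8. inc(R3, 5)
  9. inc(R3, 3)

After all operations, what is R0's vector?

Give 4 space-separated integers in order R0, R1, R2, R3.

Op 1: inc R2 by 2 -> R2=(0,0,2,0) value=2
Op 2: merge R2<->R1 -> R2=(0,0,2,0) R1=(0,0,2,0)
Op 3: merge R3<->R1 -> R3=(0,0,2,0) R1=(0,0,2,0)
Op 4: inc R3 by 5 -> R3=(0,0,2,5) value=7
Op 5: inc R1 by 3 -> R1=(0,3,2,0) value=5
Op 6: inc R3 by 1 -> R3=(0,0,2,6) value=8
Op 7: inc R1 by 4 -> R1=(0,7,2,0) value=9
Op 8: inc R3 by 5 -> R3=(0,0,2,11) value=13
Op 9: inc R3 by 3 -> R3=(0,0,2,14) value=16

Answer: 0 0 0 0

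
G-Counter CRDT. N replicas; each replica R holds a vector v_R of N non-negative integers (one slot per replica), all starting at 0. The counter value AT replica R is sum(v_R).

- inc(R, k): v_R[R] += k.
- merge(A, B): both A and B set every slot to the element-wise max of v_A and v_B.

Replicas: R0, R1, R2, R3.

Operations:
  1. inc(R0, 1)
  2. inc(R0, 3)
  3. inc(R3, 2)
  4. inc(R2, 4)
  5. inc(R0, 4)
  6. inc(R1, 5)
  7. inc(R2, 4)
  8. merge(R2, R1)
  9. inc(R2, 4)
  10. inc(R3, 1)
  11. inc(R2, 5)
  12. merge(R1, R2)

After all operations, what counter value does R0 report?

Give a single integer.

Op 1: inc R0 by 1 -> R0=(1,0,0,0) value=1
Op 2: inc R0 by 3 -> R0=(4,0,0,0) value=4
Op 3: inc R3 by 2 -> R3=(0,0,0,2) value=2
Op 4: inc R2 by 4 -> R2=(0,0,4,0) value=4
Op 5: inc R0 by 4 -> R0=(8,0,0,0) value=8
Op 6: inc R1 by 5 -> R1=(0,5,0,0) value=5
Op 7: inc R2 by 4 -> R2=(0,0,8,0) value=8
Op 8: merge R2<->R1 -> R2=(0,5,8,0) R1=(0,5,8,0)
Op 9: inc R2 by 4 -> R2=(0,5,12,0) value=17
Op 10: inc R3 by 1 -> R3=(0,0,0,3) value=3
Op 11: inc R2 by 5 -> R2=(0,5,17,0) value=22
Op 12: merge R1<->R2 -> R1=(0,5,17,0) R2=(0,5,17,0)

Answer: 8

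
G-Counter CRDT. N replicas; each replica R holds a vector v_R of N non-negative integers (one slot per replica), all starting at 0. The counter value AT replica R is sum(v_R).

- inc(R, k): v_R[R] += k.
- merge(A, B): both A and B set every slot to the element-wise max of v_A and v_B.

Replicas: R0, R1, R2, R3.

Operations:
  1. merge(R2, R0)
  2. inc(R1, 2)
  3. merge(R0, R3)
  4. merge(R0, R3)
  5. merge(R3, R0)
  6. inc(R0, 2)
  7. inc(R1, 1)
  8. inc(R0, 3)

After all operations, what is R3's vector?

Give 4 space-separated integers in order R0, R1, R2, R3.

Op 1: merge R2<->R0 -> R2=(0,0,0,0) R0=(0,0,0,0)
Op 2: inc R1 by 2 -> R1=(0,2,0,0) value=2
Op 3: merge R0<->R3 -> R0=(0,0,0,0) R3=(0,0,0,0)
Op 4: merge R0<->R3 -> R0=(0,0,0,0) R3=(0,0,0,0)
Op 5: merge R3<->R0 -> R3=(0,0,0,0) R0=(0,0,0,0)
Op 6: inc R0 by 2 -> R0=(2,0,0,0) value=2
Op 7: inc R1 by 1 -> R1=(0,3,0,0) value=3
Op 8: inc R0 by 3 -> R0=(5,0,0,0) value=5

Answer: 0 0 0 0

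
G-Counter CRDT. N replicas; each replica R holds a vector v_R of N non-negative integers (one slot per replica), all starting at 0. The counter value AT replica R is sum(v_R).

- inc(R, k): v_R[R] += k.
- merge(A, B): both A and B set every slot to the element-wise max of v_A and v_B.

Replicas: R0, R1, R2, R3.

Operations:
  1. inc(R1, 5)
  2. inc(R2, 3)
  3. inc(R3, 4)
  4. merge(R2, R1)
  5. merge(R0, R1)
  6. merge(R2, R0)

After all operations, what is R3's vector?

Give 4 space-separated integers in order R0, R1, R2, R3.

Answer: 0 0 0 4

Derivation:
Op 1: inc R1 by 5 -> R1=(0,5,0,0) value=5
Op 2: inc R2 by 3 -> R2=(0,0,3,0) value=3
Op 3: inc R3 by 4 -> R3=(0,0,0,4) value=4
Op 4: merge R2<->R1 -> R2=(0,5,3,0) R1=(0,5,3,0)
Op 5: merge R0<->R1 -> R0=(0,5,3,0) R1=(0,5,3,0)
Op 6: merge R2<->R0 -> R2=(0,5,3,0) R0=(0,5,3,0)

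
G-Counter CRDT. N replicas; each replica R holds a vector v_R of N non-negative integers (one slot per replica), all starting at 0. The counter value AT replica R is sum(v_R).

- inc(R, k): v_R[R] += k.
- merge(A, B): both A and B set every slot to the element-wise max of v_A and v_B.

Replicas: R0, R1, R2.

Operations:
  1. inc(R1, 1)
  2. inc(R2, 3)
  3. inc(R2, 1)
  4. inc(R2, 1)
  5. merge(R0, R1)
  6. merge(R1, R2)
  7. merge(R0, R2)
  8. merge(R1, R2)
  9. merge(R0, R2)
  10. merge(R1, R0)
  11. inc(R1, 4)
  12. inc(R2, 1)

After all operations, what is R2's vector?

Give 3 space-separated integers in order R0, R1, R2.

Answer: 0 1 6

Derivation:
Op 1: inc R1 by 1 -> R1=(0,1,0) value=1
Op 2: inc R2 by 3 -> R2=(0,0,3) value=3
Op 3: inc R2 by 1 -> R2=(0,0,4) value=4
Op 4: inc R2 by 1 -> R2=(0,0,5) value=5
Op 5: merge R0<->R1 -> R0=(0,1,0) R1=(0,1,0)
Op 6: merge R1<->R2 -> R1=(0,1,5) R2=(0,1,5)
Op 7: merge R0<->R2 -> R0=(0,1,5) R2=(0,1,5)
Op 8: merge R1<->R2 -> R1=(0,1,5) R2=(0,1,5)
Op 9: merge R0<->R2 -> R0=(0,1,5) R2=(0,1,5)
Op 10: merge R1<->R0 -> R1=(0,1,5) R0=(0,1,5)
Op 11: inc R1 by 4 -> R1=(0,5,5) value=10
Op 12: inc R2 by 1 -> R2=(0,1,6) value=7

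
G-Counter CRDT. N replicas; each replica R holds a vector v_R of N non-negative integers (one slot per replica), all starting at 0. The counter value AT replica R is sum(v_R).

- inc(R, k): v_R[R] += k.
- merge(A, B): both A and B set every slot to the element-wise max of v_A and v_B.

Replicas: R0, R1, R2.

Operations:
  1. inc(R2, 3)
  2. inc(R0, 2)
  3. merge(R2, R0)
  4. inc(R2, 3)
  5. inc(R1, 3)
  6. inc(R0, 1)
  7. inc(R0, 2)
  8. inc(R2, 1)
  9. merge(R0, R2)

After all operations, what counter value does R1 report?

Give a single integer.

Op 1: inc R2 by 3 -> R2=(0,0,3) value=3
Op 2: inc R0 by 2 -> R0=(2,0,0) value=2
Op 3: merge R2<->R0 -> R2=(2,0,3) R0=(2,0,3)
Op 4: inc R2 by 3 -> R2=(2,0,6) value=8
Op 5: inc R1 by 3 -> R1=(0,3,0) value=3
Op 6: inc R0 by 1 -> R0=(3,0,3) value=6
Op 7: inc R0 by 2 -> R0=(5,0,3) value=8
Op 8: inc R2 by 1 -> R2=(2,0,7) value=9
Op 9: merge R0<->R2 -> R0=(5,0,7) R2=(5,0,7)

Answer: 3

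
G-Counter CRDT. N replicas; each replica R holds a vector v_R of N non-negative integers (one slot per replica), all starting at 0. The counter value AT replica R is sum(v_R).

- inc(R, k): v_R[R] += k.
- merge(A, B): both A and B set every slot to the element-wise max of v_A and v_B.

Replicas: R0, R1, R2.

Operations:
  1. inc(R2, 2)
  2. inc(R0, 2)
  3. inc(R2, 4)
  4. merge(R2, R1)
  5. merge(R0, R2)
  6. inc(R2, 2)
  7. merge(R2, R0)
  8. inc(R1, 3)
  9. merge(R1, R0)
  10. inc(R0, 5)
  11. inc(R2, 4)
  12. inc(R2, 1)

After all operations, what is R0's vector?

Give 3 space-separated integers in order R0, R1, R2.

Answer: 7 3 8

Derivation:
Op 1: inc R2 by 2 -> R2=(0,0,2) value=2
Op 2: inc R0 by 2 -> R0=(2,0,0) value=2
Op 3: inc R2 by 4 -> R2=(0,0,6) value=6
Op 4: merge R2<->R1 -> R2=(0,0,6) R1=(0,0,6)
Op 5: merge R0<->R2 -> R0=(2,0,6) R2=(2,0,6)
Op 6: inc R2 by 2 -> R2=(2,0,8) value=10
Op 7: merge R2<->R0 -> R2=(2,0,8) R0=(2,0,8)
Op 8: inc R1 by 3 -> R1=(0,3,6) value=9
Op 9: merge R1<->R0 -> R1=(2,3,8) R0=(2,3,8)
Op 10: inc R0 by 5 -> R0=(7,3,8) value=18
Op 11: inc R2 by 4 -> R2=(2,0,12) value=14
Op 12: inc R2 by 1 -> R2=(2,0,13) value=15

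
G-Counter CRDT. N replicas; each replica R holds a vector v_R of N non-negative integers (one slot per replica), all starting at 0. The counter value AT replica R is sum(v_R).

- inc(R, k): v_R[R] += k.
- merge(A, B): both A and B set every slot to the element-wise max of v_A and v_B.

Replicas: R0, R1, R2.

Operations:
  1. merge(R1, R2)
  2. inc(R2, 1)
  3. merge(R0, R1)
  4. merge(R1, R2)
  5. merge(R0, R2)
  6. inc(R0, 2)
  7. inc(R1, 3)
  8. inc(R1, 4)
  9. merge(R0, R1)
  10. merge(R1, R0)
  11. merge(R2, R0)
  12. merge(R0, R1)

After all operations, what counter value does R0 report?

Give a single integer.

Op 1: merge R1<->R2 -> R1=(0,0,0) R2=(0,0,0)
Op 2: inc R2 by 1 -> R2=(0,0,1) value=1
Op 3: merge R0<->R1 -> R0=(0,0,0) R1=(0,0,0)
Op 4: merge R1<->R2 -> R1=(0,0,1) R2=(0,0,1)
Op 5: merge R0<->R2 -> R0=(0,0,1) R2=(0,0,1)
Op 6: inc R0 by 2 -> R0=(2,0,1) value=3
Op 7: inc R1 by 3 -> R1=(0,3,1) value=4
Op 8: inc R1 by 4 -> R1=(0,7,1) value=8
Op 9: merge R0<->R1 -> R0=(2,7,1) R1=(2,7,1)
Op 10: merge R1<->R0 -> R1=(2,7,1) R0=(2,7,1)
Op 11: merge R2<->R0 -> R2=(2,7,1) R0=(2,7,1)
Op 12: merge R0<->R1 -> R0=(2,7,1) R1=(2,7,1)

Answer: 10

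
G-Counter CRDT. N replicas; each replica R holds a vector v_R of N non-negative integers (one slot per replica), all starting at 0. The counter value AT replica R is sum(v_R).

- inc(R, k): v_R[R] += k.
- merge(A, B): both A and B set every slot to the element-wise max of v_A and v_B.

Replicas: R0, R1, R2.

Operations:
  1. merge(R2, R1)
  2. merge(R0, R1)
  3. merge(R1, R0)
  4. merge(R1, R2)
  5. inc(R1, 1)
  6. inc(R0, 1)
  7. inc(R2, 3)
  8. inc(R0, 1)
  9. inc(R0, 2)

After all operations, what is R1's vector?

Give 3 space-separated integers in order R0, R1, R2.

Answer: 0 1 0

Derivation:
Op 1: merge R2<->R1 -> R2=(0,0,0) R1=(0,0,0)
Op 2: merge R0<->R1 -> R0=(0,0,0) R1=(0,0,0)
Op 3: merge R1<->R0 -> R1=(0,0,0) R0=(0,0,0)
Op 4: merge R1<->R2 -> R1=(0,0,0) R2=(0,0,0)
Op 5: inc R1 by 1 -> R1=(0,1,0) value=1
Op 6: inc R0 by 1 -> R0=(1,0,0) value=1
Op 7: inc R2 by 3 -> R2=(0,0,3) value=3
Op 8: inc R0 by 1 -> R0=(2,0,0) value=2
Op 9: inc R0 by 2 -> R0=(4,0,0) value=4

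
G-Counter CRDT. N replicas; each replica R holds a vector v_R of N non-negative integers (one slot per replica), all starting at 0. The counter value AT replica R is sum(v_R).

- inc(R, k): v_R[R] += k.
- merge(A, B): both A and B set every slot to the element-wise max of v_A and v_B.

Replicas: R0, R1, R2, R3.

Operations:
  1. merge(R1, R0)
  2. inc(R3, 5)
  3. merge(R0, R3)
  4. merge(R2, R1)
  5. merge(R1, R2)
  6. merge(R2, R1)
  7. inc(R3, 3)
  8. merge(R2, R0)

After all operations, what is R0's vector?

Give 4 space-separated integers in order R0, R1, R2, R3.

Op 1: merge R1<->R0 -> R1=(0,0,0,0) R0=(0,0,0,0)
Op 2: inc R3 by 5 -> R3=(0,0,0,5) value=5
Op 3: merge R0<->R3 -> R0=(0,0,0,5) R3=(0,0,0,5)
Op 4: merge R2<->R1 -> R2=(0,0,0,0) R1=(0,0,0,0)
Op 5: merge R1<->R2 -> R1=(0,0,0,0) R2=(0,0,0,0)
Op 6: merge R2<->R1 -> R2=(0,0,0,0) R1=(0,0,0,0)
Op 7: inc R3 by 3 -> R3=(0,0,0,8) value=8
Op 8: merge R2<->R0 -> R2=(0,0,0,5) R0=(0,0,0,5)

Answer: 0 0 0 5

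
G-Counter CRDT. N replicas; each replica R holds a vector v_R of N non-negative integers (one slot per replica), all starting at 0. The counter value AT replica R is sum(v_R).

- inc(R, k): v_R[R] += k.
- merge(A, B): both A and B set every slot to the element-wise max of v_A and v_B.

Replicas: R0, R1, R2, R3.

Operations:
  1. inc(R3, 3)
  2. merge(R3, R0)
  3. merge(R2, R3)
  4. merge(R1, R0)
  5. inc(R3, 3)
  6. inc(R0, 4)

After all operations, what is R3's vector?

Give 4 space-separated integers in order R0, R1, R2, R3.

Answer: 0 0 0 6

Derivation:
Op 1: inc R3 by 3 -> R3=(0,0,0,3) value=3
Op 2: merge R3<->R0 -> R3=(0,0,0,3) R0=(0,0,0,3)
Op 3: merge R2<->R3 -> R2=(0,0,0,3) R3=(0,0,0,3)
Op 4: merge R1<->R0 -> R1=(0,0,0,3) R0=(0,0,0,3)
Op 5: inc R3 by 3 -> R3=(0,0,0,6) value=6
Op 6: inc R0 by 4 -> R0=(4,0,0,3) value=7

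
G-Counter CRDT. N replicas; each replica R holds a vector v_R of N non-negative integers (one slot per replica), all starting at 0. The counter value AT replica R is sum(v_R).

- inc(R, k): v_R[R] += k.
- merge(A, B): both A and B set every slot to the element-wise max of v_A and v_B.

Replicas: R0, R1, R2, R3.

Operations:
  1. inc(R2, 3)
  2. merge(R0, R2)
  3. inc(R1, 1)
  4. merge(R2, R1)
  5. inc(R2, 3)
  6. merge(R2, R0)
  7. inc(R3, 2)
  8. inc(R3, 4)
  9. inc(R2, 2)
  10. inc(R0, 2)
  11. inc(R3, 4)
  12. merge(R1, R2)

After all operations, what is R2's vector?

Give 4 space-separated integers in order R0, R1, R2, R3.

Op 1: inc R2 by 3 -> R2=(0,0,3,0) value=3
Op 2: merge R0<->R2 -> R0=(0,0,3,0) R2=(0,0,3,0)
Op 3: inc R1 by 1 -> R1=(0,1,0,0) value=1
Op 4: merge R2<->R1 -> R2=(0,1,3,0) R1=(0,1,3,0)
Op 5: inc R2 by 3 -> R2=(0,1,6,0) value=7
Op 6: merge R2<->R0 -> R2=(0,1,6,0) R0=(0,1,6,0)
Op 7: inc R3 by 2 -> R3=(0,0,0,2) value=2
Op 8: inc R3 by 4 -> R3=(0,0,0,6) value=6
Op 9: inc R2 by 2 -> R2=(0,1,8,0) value=9
Op 10: inc R0 by 2 -> R0=(2,1,6,0) value=9
Op 11: inc R3 by 4 -> R3=(0,0,0,10) value=10
Op 12: merge R1<->R2 -> R1=(0,1,8,0) R2=(0,1,8,0)

Answer: 0 1 8 0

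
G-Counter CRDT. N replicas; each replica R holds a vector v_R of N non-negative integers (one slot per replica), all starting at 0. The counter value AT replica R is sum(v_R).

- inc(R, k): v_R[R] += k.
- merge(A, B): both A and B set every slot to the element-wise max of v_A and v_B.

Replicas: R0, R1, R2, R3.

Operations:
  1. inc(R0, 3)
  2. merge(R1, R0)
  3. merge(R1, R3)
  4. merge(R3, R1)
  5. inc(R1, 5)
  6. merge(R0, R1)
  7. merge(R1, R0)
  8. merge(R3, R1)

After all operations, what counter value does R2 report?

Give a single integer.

Op 1: inc R0 by 3 -> R0=(3,0,0,0) value=3
Op 2: merge R1<->R0 -> R1=(3,0,0,0) R0=(3,0,0,0)
Op 3: merge R1<->R3 -> R1=(3,0,0,0) R3=(3,0,0,0)
Op 4: merge R3<->R1 -> R3=(3,0,0,0) R1=(3,0,0,0)
Op 5: inc R1 by 5 -> R1=(3,5,0,0) value=8
Op 6: merge R0<->R1 -> R0=(3,5,0,0) R1=(3,5,0,0)
Op 7: merge R1<->R0 -> R1=(3,5,0,0) R0=(3,5,0,0)
Op 8: merge R3<->R1 -> R3=(3,5,0,0) R1=(3,5,0,0)

Answer: 0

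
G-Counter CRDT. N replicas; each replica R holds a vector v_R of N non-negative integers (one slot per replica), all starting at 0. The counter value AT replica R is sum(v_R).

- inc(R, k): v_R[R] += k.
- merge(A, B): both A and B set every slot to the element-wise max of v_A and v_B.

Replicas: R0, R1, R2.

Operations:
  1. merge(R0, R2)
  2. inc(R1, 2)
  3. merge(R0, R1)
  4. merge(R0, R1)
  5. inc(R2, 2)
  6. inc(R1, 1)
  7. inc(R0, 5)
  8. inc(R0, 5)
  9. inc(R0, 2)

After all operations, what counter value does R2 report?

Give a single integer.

Answer: 2

Derivation:
Op 1: merge R0<->R2 -> R0=(0,0,0) R2=(0,0,0)
Op 2: inc R1 by 2 -> R1=(0,2,0) value=2
Op 3: merge R0<->R1 -> R0=(0,2,0) R1=(0,2,0)
Op 4: merge R0<->R1 -> R0=(0,2,0) R1=(0,2,0)
Op 5: inc R2 by 2 -> R2=(0,0,2) value=2
Op 6: inc R1 by 1 -> R1=(0,3,0) value=3
Op 7: inc R0 by 5 -> R0=(5,2,0) value=7
Op 8: inc R0 by 5 -> R0=(10,2,0) value=12
Op 9: inc R0 by 2 -> R0=(12,2,0) value=14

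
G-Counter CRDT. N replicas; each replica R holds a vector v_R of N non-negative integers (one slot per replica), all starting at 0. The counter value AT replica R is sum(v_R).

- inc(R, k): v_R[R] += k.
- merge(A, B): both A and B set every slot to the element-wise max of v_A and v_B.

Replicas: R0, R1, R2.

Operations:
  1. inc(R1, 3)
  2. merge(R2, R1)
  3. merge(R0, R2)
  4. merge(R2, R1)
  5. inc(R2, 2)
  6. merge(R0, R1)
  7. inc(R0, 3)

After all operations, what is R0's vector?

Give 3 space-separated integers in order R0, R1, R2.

Op 1: inc R1 by 3 -> R1=(0,3,0) value=3
Op 2: merge R2<->R1 -> R2=(0,3,0) R1=(0,3,0)
Op 3: merge R0<->R2 -> R0=(0,3,0) R2=(0,3,0)
Op 4: merge R2<->R1 -> R2=(0,3,0) R1=(0,3,0)
Op 5: inc R2 by 2 -> R2=(0,3,2) value=5
Op 6: merge R0<->R1 -> R0=(0,3,0) R1=(0,3,0)
Op 7: inc R0 by 3 -> R0=(3,3,0) value=6

Answer: 3 3 0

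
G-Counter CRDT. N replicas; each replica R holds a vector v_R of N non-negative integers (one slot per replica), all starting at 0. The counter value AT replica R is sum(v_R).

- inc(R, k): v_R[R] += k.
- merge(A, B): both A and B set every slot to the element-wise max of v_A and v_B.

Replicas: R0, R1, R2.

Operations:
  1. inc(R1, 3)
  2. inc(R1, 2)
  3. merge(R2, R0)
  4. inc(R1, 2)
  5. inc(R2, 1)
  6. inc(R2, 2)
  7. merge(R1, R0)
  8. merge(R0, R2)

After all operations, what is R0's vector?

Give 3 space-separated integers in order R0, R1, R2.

Op 1: inc R1 by 3 -> R1=(0,3,0) value=3
Op 2: inc R1 by 2 -> R1=(0,5,0) value=5
Op 3: merge R2<->R0 -> R2=(0,0,0) R0=(0,0,0)
Op 4: inc R1 by 2 -> R1=(0,7,0) value=7
Op 5: inc R2 by 1 -> R2=(0,0,1) value=1
Op 6: inc R2 by 2 -> R2=(0,0,3) value=3
Op 7: merge R1<->R0 -> R1=(0,7,0) R0=(0,7,0)
Op 8: merge R0<->R2 -> R0=(0,7,3) R2=(0,7,3)

Answer: 0 7 3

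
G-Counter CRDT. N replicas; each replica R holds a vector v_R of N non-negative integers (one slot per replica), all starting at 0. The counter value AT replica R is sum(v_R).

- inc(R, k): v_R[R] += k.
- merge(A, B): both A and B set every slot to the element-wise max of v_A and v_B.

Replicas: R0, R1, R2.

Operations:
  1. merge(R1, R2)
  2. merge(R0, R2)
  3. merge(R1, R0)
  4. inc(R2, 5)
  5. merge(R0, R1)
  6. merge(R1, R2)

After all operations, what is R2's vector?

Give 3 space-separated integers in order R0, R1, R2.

Op 1: merge R1<->R2 -> R1=(0,0,0) R2=(0,0,0)
Op 2: merge R0<->R2 -> R0=(0,0,0) R2=(0,0,0)
Op 3: merge R1<->R0 -> R1=(0,0,0) R0=(0,0,0)
Op 4: inc R2 by 5 -> R2=(0,0,5) value=5
Op 5: merge R0<->R1 -> R0=(0,0,0) R1=(0,0,0)
Op 6: merge R1<->R2 -> R1=(0,0,5) R2=(0,0,5)

Answer: 0 0 5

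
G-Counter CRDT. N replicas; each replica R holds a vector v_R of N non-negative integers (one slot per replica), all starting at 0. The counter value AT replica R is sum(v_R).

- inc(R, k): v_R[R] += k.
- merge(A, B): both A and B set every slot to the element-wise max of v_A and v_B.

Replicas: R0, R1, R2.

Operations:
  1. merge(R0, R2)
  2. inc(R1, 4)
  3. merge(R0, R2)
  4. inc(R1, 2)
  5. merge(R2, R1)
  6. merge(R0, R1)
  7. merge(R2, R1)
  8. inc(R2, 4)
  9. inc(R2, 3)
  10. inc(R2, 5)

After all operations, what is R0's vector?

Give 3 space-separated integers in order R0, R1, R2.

Op 1: merge R0<->R2 -> R0=(0,0,0) R2=(0,0,0)
Op 2: inc R1 by 4 -> R1=(0,4,0) value=4
Op 3: merge R0<->R2 -> R0=(0,0,0) R2=(0,0,0)
Op 4: inc R1 by 2 -> R1=(0,6,0) value=6
Op 5: merge R2<->R1 -> R2=(0,6,0) R1=(0,6,0)
Op 6: merge R0<->R1 -> R0=(0,6,0) R1=(0,6,0)
Op 7: merge R2<->R1 -> R2=(0,6,0) R1=(0,6,0)
Op 8: inc R2 by 4 -> R2=(0,6,4) value=10
Op 9: inc R2 by 3 -> R2=(0,6,7) value=13
Op 10: inc R2 by 5 -> R2=(0,6,12) value=18

Answer: 0 6 0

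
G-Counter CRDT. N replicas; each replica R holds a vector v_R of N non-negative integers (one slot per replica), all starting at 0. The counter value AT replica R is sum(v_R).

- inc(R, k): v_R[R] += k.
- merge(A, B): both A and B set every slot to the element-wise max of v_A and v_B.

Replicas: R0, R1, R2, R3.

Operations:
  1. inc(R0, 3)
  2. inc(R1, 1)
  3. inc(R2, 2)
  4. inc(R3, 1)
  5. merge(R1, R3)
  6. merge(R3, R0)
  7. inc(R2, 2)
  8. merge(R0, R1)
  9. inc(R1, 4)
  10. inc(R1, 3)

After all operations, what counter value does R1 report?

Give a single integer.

Answer: 12

Derivation:
Op 1: inc R0 by 3 -> R0=(3,0,0,0) value=3
Op 2: inc R1 by 1 -> R1=(0,1,0,0) value=1
Op 3: inc R2 by 2 -> R2=(0,0,2,0) value=2
Op 4: inc R3 by 1 -> R3=(0,0,0,1) value=1
Op 5: merge R1<->R3 -> R1=(0,1,0,1) R3=(0,1,0,1)
Op 6: merge R3<->R0 -> R3=(3,1,0,1) R0=(3,1,0,1)
Op 7: inc R2 by 2 -> R2=(0,0,4,0) value=4
Op 8: merge R0<->R1 -> R0=(3,1,0,1) R1=(3,1,0,1)
Op 9: inc R1 by 4 -> R1=(3,5,0,1) value=9
Op 10: inc R1 by 3 -> R1=(3,8,0,1) value=12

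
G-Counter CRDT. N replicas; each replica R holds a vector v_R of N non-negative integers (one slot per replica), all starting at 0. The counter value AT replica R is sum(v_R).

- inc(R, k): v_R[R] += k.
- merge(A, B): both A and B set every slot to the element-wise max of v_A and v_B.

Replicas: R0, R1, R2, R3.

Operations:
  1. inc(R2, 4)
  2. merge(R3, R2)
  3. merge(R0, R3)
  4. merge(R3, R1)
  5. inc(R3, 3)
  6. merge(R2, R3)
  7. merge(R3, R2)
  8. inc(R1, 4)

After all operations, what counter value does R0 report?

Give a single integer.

Answer: 4

Derivation:
Op 1: inc R2 by 4 -> R2=(0,0,4,0) value=4
Op 2: merge R3<->R2 -> R3=(0,0,4,0) R2=(0,0,4,0)
Op 3: merge R0<->R3 -> R0=(0,0,4,0) R3=(0,0,4,0)
Op 4: merge R3<->R1 -> R3=(0,0,4,0) R1=(0,0,4,0)
Op 5: inc R3 by 3 -> R3=(0,0,4,3) value=7
Op 6: merge R2<->R3 -> R2=(0,0,4,3) R3=(0,0,4,3)
Op 7: merge R3<->R2 -> R3=(0,0,4,3) R2=(0,0,4,3)
Op 8: inc R1 by 4 -> R1=(0,4,4,0) value=8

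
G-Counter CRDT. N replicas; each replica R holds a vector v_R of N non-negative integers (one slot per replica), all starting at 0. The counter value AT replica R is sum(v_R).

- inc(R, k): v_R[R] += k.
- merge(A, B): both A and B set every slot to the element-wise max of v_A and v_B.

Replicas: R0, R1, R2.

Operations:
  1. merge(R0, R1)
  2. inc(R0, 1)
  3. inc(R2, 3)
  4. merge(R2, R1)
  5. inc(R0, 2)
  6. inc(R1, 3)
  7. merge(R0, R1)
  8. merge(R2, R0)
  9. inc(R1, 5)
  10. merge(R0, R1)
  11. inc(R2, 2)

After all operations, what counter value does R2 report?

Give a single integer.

Op 1: merge R0<->R1 -> R0=(0,0,0) R1=(0,0,0)
Op 2: inc R0 by 1 -> R0=(1,0,0) value=1
Op 3: inc R2 by 3 -> R2=(0,0,3) value=3
Op 4: merge R2<->R1 -> R2=(0,0,3) R1=(0,0,3)
Op 5: inc R0 by 2 -> R0=(3,0,0) value=3
Op 6: inc R1 by 3 -> R1=(0,3,3) value=6
Op 7: merge R0<->R1 -> R0=(3,3,3) R1=(3,3,3)
Op 8: merge R2<->R0 -> R2=(3,3,3) R0=(3,3,3)
Op 9: inc R1 by 5 -> R1=(3,8,3) value=14
Op 10: merge R0<->R1 -> R0=(3,8,3) R1=(3,8,3)
Op 11: inc R2 by 2 -> R2=(3,3,5) value=11

Answer: 11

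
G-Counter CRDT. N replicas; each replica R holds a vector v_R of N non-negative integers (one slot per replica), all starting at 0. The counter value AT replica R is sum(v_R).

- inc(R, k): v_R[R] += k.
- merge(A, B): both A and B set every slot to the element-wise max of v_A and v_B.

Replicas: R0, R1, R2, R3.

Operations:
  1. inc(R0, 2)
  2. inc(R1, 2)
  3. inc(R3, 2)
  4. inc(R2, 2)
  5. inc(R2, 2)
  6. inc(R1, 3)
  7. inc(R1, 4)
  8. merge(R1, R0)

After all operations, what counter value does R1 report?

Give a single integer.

Op 1: inc R0 by 2 -> R0=(2,0,0,0) value=2
Op 2: inc R1 by 2 -> R1=(0,2,0,0) value=2
Op 3: inc R3 by 2 -> R3=(0,0,0,2) value=2
Op 4: inc R2 by 2 -> R2=(0,0,2,0) value=2
Op 5: inc R2 by 2 -> R2=(0,0,4,0) value=4
Op 6: inc R1 by 3 -> R1=(0,5,0,0) value=5
Op 7: inc R1 by 4 -> R1=(0,9,0,0) value=9
Op 8: merge R1<->R0 -> R1=(2,9,0,0) R0=(2,9,0,0)

Answer: 11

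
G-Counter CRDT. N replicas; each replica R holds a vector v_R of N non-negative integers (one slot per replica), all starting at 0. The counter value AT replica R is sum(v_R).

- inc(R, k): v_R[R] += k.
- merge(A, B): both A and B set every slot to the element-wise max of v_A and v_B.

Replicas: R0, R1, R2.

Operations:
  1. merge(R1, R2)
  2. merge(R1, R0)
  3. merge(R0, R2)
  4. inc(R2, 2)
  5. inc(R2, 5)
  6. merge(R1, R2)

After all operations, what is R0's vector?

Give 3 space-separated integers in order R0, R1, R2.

Op 1: merge R1<->R2 -> R1=(0,0,0) R2=(0,0,0)
Op 2: merge R1<->R0 -> R1=(0,0,0) R0=(0,0,0)
Op 3: merge R0<->R2 -> R0=(0,0,0) R2=(0,0,0)
Op 4: inc R2 by 2 -> R2=(0,0,2) value=2
Op 5: inc R2 by 5 -> R2=(0,0,7) value=7
Op 6: merge R1<->R2 -> R1=(0,0,7) R2=(0,0,7)

Answer: 0 0 0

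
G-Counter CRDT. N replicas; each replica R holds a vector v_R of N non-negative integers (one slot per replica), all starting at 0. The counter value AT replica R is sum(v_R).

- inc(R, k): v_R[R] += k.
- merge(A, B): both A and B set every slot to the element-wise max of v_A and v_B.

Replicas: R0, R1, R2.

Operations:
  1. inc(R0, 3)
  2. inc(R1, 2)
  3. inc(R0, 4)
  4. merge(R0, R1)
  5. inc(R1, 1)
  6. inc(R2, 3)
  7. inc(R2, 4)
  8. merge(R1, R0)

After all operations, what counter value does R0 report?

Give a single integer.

Op 1: inc R0 by 3 -> R0=(3,0,0) value=3
Op 2: inc R1 by 2 -> R1=(0,2,0) value=2
Op 3: inc R0 by 4 -> R0=(7,0,0) value=7
Op 4: merge R0<->R1 -> R0=(7,2,0) R1=(7,2,0)
Op 5: inc R1 by 1 -> R1=(7,3,0) value=10
Op 6: inc R2 by 3 -> R2=(0,0,3) value=3
Op 7: inc R2 by 4 -> R2=(0,0,7) value=7
Op 8: merge R1<->R0 -> R1=(7,3,0) R0=(7,3,0)

Answer: 10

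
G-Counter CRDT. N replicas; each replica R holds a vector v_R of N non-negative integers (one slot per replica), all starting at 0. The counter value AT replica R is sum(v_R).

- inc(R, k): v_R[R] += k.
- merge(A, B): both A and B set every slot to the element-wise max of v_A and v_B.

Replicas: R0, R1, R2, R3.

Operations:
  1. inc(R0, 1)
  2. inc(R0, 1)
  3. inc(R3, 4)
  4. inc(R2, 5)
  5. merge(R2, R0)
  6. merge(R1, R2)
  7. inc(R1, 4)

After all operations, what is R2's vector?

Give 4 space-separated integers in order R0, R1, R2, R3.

Answer: 2 0 5 0

Derivation:
Op 1: inc R0 by 1 -> R0=(1,0,0,0) value=1
Op 2: inc R0 by 1 -> R0=(2,0,0,0) value=2
Op 3: inc R3 by 4 -> R3=(0,0,0,4) value=4
Op 4: inc R2 by 5 -> R2=(0,0,5,0) value=5
Op 5: merge R2<->R0 -> R2=(2,0,5,0) R0=(2,0,5,0)
Op 6: merge R1<->R2 -> R1=(2,0,5,0) R2=(2,0,5,0)
Op 7: inc R1 by 4 -> R1=(2,4,5,0) value=11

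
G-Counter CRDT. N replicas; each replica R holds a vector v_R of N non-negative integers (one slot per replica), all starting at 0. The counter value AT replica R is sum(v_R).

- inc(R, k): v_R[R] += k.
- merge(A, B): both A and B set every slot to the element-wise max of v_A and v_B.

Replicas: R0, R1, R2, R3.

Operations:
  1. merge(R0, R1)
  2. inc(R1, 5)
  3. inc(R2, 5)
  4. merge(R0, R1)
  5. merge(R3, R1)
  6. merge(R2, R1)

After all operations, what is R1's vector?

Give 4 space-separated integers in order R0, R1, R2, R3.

Op 1: merge R0<->R1 -> R0=(0,0,0,0) R1=(0,0,0,0)
Op 2: inc R1 by 5 -> R1=(0,5,0,0) value=5
Op 3: inc R2 by 5 -> R2=(0,0,5,0) value=5
Op 4: merge R0<->R1 -> R0=(0,5,0,0) R1=(0,5,0,0)
Op 5: merge R3<->R1 -> R3=(0,5,0,0) R1=(0,5,0,0)
Op 6: merge R2<->R1 -> R2=(0,5,5,0) R1=(0,5,5,0)

Answer: 0 5 5 0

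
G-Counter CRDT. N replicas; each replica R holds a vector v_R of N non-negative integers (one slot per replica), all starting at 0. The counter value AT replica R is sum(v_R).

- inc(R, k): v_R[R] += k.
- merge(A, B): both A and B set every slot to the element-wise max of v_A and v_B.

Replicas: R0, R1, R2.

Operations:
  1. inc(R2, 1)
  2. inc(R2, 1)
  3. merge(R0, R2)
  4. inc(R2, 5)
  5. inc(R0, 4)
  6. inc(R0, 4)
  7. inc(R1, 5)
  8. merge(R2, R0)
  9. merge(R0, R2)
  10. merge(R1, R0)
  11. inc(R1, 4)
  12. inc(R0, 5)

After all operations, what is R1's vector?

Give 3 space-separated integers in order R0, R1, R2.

Op 1: inc R2 by 1 -> R2=(0,0,1) value=1
Op 2: inc R2 by 1 -> R2=(0,0,2) value=2
Op 3: merge R0<->R2 -> R0=(0,0,2) R2=(0,0,2)
Op 4: inc R2 by 5 -> R2=(0,0,7) value=7
Op 5: inc R0 by 4 -> R0=(4,0,2) value=6
Op 6: inc R0 by 4 -> R0=(8,0,2) value=10
Op 7: inc R1 by 5 -> R1=(0,5,0) value=5
Op 8: merge R2<->R0 -> R2=(8,0,7) R0=(8,0,7)
Op 9: merge R0<->R2 -> R0=(8,0,7) R2=(8,0,7)
Op 10: merge R1<->R0 -> R1=(8,5,7) R0=(8,5,7)
Op 11: inc R1 by 4 -> R1=(8,9,7) value=24
Op 12: inc R0 by 5 -> R0=(13,5,7) value=25

Answer: 8 9 7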